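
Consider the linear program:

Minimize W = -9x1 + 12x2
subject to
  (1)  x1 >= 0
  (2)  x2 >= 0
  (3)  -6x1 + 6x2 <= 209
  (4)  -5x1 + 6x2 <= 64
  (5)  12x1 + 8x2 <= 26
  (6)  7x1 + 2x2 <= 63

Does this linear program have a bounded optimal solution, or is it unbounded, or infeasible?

bounded optimum

Corner points and W = -9x1 + 12x2:
  (0, 0) → W = 0
  (0, 13/4) → W = 39
  (13/6, 0) → W = -39/2
The feasible region has finitely many vertices and no improving ray; the minimum is -39/2 at (13/6, 0).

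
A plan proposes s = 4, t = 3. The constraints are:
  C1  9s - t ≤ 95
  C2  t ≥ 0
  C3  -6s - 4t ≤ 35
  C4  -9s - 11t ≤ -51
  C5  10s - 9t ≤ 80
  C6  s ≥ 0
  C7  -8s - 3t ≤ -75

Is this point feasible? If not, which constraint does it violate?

Constraint C7: -8s - 3t = -41, which is not ≤ -75. All other constraints are satisfied.

not feasible — violates C7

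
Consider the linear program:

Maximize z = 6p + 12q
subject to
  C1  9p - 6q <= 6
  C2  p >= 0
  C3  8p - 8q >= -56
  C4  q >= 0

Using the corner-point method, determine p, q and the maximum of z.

p = 16, q = 23, maximum z = 372

At the optimal vertex, 9p - 6q = 6 and 8p - 8q = -56.
Solving simultaneously gives p = 16, q = 23.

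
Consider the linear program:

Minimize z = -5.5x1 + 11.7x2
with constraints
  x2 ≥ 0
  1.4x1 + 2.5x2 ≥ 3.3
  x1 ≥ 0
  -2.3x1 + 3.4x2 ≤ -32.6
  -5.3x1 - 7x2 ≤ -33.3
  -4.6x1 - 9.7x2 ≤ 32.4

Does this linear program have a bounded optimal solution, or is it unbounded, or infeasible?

unbounded

From the feasible point (326/23, 0), moving in the direction (1, 0) keeps every constraint satisfied while z decreases without bound.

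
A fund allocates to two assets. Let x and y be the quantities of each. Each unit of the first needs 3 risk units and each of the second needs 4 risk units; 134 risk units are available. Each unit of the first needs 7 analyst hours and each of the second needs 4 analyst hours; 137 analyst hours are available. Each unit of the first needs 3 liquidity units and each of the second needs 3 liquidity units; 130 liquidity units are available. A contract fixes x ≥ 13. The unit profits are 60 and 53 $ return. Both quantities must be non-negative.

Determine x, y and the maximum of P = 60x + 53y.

x = 13, y = 23/2, maximum P = 2779/2

Extreme points and P = 60x + 53y:
  (137/7, 0) → P = 8220/7
  (13, 0) → P = 780
  (13, 23/2) → P = 2779/2

The optimum lies where 7x + 4y = 137 and x = 13.
Solving simultaneously gives x = 13, y = 23/2.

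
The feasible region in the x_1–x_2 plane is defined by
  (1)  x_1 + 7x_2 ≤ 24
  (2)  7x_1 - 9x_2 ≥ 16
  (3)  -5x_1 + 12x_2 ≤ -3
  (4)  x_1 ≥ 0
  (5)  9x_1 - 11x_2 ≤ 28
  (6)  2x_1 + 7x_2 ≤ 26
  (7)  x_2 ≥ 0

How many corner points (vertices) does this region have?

Pairwise boundary intersections that survive every other constraint:
  (55/13, 59/39)
  (16/7, 0)
  (333/59, 124/59)
  (482/85, 178/85)
  (28/9, 0)

5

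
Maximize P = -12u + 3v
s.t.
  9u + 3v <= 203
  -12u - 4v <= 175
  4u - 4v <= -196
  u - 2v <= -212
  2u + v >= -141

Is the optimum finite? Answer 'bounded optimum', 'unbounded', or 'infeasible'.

unbounded

From the feasible point (-230/21, 2111/21), moving in the direction (-3, 9) keeps every constraint satisfied while P increases without bound.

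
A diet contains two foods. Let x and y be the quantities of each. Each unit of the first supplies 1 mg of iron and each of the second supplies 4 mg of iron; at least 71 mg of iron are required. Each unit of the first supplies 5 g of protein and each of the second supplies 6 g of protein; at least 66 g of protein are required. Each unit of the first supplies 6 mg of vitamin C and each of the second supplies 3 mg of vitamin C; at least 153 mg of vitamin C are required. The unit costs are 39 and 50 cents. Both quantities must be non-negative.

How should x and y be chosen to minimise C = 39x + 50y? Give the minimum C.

x = 19, y = 13, minimum C = 1391

Corner points and C = 39x + 50y:
  (0, 51) → C = 2550
  (71, 0) → C = 2769
  (19, 13) → C = 1391
The feasible region is unbounded (it extends along (0, 1), (1, 0)), but C strictly increases along every unbounded feasible direction, so there is no improving ray and the minimum is attained at a vertex.

At the optimal vertex, x + 4y = 71 and 6x + 3y = 153.
Solving simultaneously gives x = 19, y = 13.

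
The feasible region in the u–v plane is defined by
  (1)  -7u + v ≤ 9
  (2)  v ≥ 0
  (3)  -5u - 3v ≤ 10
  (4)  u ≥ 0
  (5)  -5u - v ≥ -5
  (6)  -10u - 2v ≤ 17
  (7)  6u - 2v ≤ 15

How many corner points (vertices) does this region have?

Of the 20 pairwise boundary intersections, those satisfying every inequality are:
  (0, 0)
  (1, 0)
  (0, 5)

3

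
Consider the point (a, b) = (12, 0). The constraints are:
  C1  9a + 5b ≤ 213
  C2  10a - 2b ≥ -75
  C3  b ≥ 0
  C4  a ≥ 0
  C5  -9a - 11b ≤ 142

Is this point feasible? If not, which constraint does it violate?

feasible

C1: 108 ≤ 213 ✓
C2: 120 ≥ -75 ✓
C3: 0 ≥ 0 ✓
C4: 12 ≥ 0 ✓
C5: -108 ≤ 142 ✓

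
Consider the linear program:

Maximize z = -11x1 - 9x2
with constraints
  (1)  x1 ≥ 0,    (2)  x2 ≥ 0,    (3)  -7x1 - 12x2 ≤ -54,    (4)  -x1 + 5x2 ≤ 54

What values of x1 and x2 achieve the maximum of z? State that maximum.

Corner points and z = -11x1 - 9x2:
  (0, 9/2) → z = -81/2
  (0, 54/5) → z = -486/5
  (54/7, 0) → z = -594/7
The feasible region is unbounded (it extends along (5, 1), (1, 0)), but z strictly decreases along every unbounded feasible direction, so there is no improving ray and the maximum is attained at a vertex.

x1 = 0, x2 = 9/2, maximum z = -81/2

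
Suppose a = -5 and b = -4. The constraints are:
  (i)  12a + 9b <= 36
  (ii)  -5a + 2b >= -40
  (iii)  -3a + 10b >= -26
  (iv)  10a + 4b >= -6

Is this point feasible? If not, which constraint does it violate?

not feasible — violates (iv)

Constraint (iv): 10a + 4b = -66, which is not ≥ -6. All other constraints are satisfied.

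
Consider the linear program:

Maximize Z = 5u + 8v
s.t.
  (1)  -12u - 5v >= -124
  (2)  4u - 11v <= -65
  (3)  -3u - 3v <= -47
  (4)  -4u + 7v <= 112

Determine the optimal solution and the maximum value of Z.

At the optimal vertex, -12u - 5v = -124 and -4u + 7v = 112.
Solving simultaneously gives u = 77/26, v = 230/13.

u = 77/26, v = 230/13, maximum Z = 4065/26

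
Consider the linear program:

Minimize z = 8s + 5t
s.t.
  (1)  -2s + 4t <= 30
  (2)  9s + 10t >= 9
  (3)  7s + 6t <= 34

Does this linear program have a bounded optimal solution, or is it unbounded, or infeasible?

bounded optimum

Vertices and z = 8s + 5t:
  (-33/7, 36/7) → z = -12
  (-11/10, 139/20) → z = 519/20
  (143/8, -243/16) → z = 1073/16
The feasible region has finitely many vertices and no improving ray; the minimum is -12 at (-33/7, 36/7).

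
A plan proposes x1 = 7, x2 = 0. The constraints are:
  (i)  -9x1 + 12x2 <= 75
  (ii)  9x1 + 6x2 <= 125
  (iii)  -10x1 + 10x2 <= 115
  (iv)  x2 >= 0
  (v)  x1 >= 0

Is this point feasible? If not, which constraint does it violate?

(i): -63 ≤ 75 ✓
(ii): 63 ≤ 125 ✓
(iii): -70 ≤ 115 ✓
(iv): 0 ≥ 0 ✓
(v): 7 ≥ 0 ✓

feasible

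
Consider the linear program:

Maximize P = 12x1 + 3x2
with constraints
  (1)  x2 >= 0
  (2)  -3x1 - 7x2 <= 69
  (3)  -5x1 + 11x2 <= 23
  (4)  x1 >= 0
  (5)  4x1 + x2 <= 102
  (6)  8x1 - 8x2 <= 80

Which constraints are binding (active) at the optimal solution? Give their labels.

(3) and (6)

Feasible corners and P = 12x1 + 3x2:
  (0, 0) → P = 0
  (10, 0) → P = 120
  (0, 23/11) → P = 69/11
  (133/6, 73/6) → P = 605/2

The maximum is at (133/6, 73/6). Substituting into each constraint, equality holds for (3) and (6); the remaining constraints have slack.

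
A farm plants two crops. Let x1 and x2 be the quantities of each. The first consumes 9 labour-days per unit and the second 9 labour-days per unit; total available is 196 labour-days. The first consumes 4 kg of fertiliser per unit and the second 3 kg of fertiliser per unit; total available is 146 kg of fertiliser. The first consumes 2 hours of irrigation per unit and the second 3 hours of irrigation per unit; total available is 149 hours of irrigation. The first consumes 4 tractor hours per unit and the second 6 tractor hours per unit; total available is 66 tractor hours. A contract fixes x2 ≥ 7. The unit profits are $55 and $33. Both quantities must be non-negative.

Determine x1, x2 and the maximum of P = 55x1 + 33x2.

x1 = 6, x2 = 7, maximum P = 561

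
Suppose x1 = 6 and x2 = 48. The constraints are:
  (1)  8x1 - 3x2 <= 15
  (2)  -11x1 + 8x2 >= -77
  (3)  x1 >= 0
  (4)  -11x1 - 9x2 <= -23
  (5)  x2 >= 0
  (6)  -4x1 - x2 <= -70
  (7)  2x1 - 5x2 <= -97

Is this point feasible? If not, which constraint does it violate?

(1): -96 ≤ 15 ✓
(2): 318 ≥ -77 ✓
(3): 6 ≥ 0 ✓
(4): -498 ≤ -23 ✓
(5): 48 ≥ 0 ✓
(6): -72 ≤ -70 ✓
(7): -228 ≤ -97 ✓

feasible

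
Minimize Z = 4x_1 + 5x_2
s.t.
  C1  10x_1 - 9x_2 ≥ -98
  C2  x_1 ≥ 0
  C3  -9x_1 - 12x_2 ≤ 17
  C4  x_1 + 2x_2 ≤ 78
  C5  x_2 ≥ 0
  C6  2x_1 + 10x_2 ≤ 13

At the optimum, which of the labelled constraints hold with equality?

Vertices and Z = 4x_1 + 5x_2:
  (0, 0) → Z = 0
  (0, 13/10) → Z = 13/2
  (13/2, 0) → Z = 26

The minimum is at (0, 0). Substituting into each constraint, equality holds for C2 and C5; the remaining constraints have slack.

C2 and C5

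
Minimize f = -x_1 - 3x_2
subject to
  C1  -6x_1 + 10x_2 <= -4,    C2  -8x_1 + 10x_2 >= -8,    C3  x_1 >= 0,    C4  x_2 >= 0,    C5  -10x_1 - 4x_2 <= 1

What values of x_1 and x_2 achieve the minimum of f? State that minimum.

Extreme points and f = -x_1 - 3x_2:
  (2, 4/5) → f = -22/5
  (2/3, 0) → f = -2/3
  (1, 0) → f = -1

x_1 = 2, x_2 = 4/5, minimum f = -22/5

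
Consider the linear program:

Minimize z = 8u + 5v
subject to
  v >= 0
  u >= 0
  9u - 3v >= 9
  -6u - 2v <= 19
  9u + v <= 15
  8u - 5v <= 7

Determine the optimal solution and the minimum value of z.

u = 8/7, v = 3/7, minimum z = 79/7

Extreme points and z = 8u + 5v:
  (3/2, 3/2) → z = 39/2
  (8/7, 3/7) → z = 79/7
  (82/53, 57/53) → z = 941/53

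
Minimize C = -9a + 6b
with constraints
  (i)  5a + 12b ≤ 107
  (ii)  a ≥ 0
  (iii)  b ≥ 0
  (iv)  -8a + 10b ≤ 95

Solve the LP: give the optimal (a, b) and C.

Feasible corners and C = -9a + 6b:
  (0, 107/12) → C = 107/2
  (107/5, 0) → C = -963/5
  (0, 0) → C = 0

The binding constraints are 5a + 12b = 107 and b = 0.
Solving simultaneously gives a = 107/5, b = 0.

a = 107/5, b = 0, minimum C = -963/5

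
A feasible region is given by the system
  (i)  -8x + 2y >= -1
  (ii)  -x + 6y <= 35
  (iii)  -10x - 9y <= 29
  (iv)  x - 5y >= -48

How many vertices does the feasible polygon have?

3

Of the 6 pairwise boundary intersections, those satisfying every inequality are:
  (38/23, 281/46)
  (-49/92, -121/46)
  (-163/23, 107/23)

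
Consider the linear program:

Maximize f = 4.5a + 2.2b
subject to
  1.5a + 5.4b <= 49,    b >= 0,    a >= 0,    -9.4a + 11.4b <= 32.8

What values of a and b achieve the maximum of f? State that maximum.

Corner points and f = 4.5a + 2.2b:
  (98/3, 0) → f = 147
  (6358/1131, 25490/3393) → f = 141911/3393
  (0, 0) → f = 0
  (0, 164/57) → f = 1804/285

The optimum lies where 1.5a + 5.4b = 49 and b = 0.
Solving simultaneously gives a = 98/3, b = 0.

a = 98/3, b = 0, maximum f = 147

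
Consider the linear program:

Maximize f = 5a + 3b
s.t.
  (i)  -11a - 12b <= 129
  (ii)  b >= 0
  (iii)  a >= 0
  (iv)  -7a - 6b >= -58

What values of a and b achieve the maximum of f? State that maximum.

Feasible corners and f = 5a + 3b:
  (0, 0) → f = 0
  (58/7, 0) → f = 290/7
  (0, 29/3) → f = 29

a = 58/7, b = 0, maximum f = 290/7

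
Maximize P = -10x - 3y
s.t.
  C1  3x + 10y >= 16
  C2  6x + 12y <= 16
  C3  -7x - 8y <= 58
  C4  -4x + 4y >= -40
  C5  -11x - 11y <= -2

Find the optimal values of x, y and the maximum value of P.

x = -76/33, y = 82/33, maximum P = 514/33

Extreme points and P = -10x - 3y:
  (-4/3, 2) → P = 22/3
  (-156/77, 170/77) → P = 150/11
  (-76/33, 82/33) → P = 514/33

At the optimal vertex, 6x + 12y = 16 and -11x - 11y = -2.
Solving simultaneously gives x = -76/33, y = 82/33.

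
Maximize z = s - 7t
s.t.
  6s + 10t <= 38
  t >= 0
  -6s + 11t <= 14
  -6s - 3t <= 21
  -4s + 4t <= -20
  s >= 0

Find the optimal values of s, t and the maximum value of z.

Vertices and z = s - 7t:
  (19/3, 0) → z = 19/3
  (11/2, 1/2) → z = 2
  (5, 0) → z = 5

s = 19/3, t = 0, maximum z = 19/3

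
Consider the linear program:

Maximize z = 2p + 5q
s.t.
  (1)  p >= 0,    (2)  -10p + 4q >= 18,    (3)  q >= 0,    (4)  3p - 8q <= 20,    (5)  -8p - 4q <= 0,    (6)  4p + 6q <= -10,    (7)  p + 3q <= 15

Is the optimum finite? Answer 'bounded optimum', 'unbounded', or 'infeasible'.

infeasible

The boundaries p = 0 and -10p + 4q = 18 meet at (0, 9/2), but that point violates 4p + 6q ≤ -10. Every candidate vertex is excluded by some other constraint, so the feasible region is empty.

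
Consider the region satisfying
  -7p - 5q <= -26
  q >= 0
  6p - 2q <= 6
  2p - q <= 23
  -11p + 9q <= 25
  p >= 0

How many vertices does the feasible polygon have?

3

The feasible vertices (each the meet of two boundaries and inside every other half-plane) are:
  (41/22, 57/22)
  (109/118, 461/118)
  (13/4, 27/4)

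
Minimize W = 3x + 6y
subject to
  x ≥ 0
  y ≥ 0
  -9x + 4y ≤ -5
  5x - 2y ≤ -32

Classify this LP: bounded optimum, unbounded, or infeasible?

The boundaries x = 0 and 5x - 2y = -32 meet at (0, 16), but that point violates -9x + 4y ≤ -5. Every candidate vertex is excluded by some other constraint, so the feasible region is empty.

infeasible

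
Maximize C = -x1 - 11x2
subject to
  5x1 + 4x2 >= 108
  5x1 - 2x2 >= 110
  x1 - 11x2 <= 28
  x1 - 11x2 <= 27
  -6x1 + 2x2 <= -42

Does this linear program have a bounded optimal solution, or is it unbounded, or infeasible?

Extreme points and C = -x1 - 11x2:
  (328/15, -1/3) → C = -91/5
  (1296/59, -27/59) → C = -999/59
The feasible region has finitely many vertices and no improving ray; the maximum is -999/59 at (1296/59, -27/59).

bounded optimum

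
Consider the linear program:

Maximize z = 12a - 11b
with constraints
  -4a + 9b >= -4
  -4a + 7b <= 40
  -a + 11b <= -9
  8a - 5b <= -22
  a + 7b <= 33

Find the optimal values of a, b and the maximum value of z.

a = -109/26, b = -30/13, maximum z = -324/13

Feasible corners and z = 12a - 11b:
  (-97/2, -22) → z = -340
  (-109/26, -30/13) → z = -324/13
  (-503/37, -76/37) → z = -5200/37
  (-287/83, -94/83) → z = -2410/83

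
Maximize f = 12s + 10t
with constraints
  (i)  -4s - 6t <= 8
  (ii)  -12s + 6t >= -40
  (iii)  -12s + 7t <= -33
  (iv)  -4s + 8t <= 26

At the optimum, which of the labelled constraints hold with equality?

Corner points and f = 12s + 10t:
  (2, -8/3) → f = -8/3
  (71/50, -57/25) → f = -144/25
  (119/18, 59/9) → f = 1304/9
  (223/34, 111/17) → f = 144

The maximum is at (119/18, 59/9). Substituting into each constraint, equality holds for (ii) and (iv); the remaining constraints have slack.

(ii) and (iv)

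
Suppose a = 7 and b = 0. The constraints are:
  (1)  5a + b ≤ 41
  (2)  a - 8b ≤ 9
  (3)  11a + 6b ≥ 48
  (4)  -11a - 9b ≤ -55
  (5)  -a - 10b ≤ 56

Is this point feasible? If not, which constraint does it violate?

(1): 35 ≤ 41 ✓
(2): 7 ≤ 9 ✓
(3): 77 ≥ 48 ✓
(4): -77 ≤ -55 ✓
(5): -7 ≤ 56 ✓

feasible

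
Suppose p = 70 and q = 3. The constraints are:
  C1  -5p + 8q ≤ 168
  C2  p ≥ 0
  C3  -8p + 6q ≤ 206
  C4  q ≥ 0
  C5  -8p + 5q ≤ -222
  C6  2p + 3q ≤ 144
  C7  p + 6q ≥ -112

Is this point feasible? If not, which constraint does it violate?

not feasible — violates C6

Constraint C6: 2p + 3q = 149, which is not ≤ 144. All other constraints are satisfied.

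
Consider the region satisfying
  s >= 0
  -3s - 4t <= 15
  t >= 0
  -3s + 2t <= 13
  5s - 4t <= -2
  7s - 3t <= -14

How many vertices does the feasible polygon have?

The feasible vertices (each the meet of two boundaries and inside every other half-plane) are:
  (0, 13/2)
  (0, 14/3)
  (11/5, 49/5)

3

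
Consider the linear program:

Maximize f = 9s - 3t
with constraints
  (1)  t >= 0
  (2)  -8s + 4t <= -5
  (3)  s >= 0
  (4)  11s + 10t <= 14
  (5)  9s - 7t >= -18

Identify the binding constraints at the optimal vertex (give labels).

(1) and (4)

Vertices and f = 9s - 3t:
  (5/8, 0) → f = 45/8
  (14/11, 0) → f = 126/11
  (53/62, 57/124) → f = 783/124

The maximum is at (14/11, 0). Substituting into each constraint, equality holds for (1) and (4); the remaining constraints have slack.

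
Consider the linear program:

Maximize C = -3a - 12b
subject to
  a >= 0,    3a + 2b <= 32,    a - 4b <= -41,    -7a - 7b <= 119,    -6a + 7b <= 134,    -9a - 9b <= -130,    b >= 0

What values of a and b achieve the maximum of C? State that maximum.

a = 28/9, b = 34/3, maximum C = -436/3

Vertices and C = -3a - 12b:
  (0, 16) → C = -192
  (0, 130/9) → C = -520/3
  (28/9, 34/3) → C = -436/3

The optimum lies where 3a + 2b = 32 and -9a - 9b = -130.
Solving simultaneously gives a = 28/9, b = 34/3.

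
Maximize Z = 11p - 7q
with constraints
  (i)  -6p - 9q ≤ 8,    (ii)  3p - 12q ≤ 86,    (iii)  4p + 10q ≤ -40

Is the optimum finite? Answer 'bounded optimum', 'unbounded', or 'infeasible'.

infeasible

The boundaries -6p - 9q = 8 and 3p - 12q = 86 meet at (226/33, -60/11), but that point violates 4p + 10q ≤ -40. Every candidate vertex is excluded by some other constraint, so the feasible region is empty.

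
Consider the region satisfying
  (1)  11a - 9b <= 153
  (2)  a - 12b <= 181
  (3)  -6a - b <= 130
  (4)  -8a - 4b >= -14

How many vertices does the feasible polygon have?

Of the 6 pairwise boundary intersections, those satisfying every inequality are:
  (69/41, -1838/123)
  (369/58, -535/58)
  (-1379/73, -1216/73)
  (-267/8, 281/4)

4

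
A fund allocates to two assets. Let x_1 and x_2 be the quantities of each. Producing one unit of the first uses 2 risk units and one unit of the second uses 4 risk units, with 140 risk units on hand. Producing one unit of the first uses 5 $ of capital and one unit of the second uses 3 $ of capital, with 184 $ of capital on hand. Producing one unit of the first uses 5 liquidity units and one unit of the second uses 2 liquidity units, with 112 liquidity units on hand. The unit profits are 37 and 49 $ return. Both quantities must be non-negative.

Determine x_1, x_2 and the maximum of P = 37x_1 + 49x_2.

Extreme points and P = 37x_1 + 49x_2:
  (0, 0) → P = 0
  (0, 35) → P = 1715
  (112/5, 0) → P = 4144/5
  (21/2, 119/4) → P = 7385/4

At the optimal vertex, 2x_1 + 4x_2 = 140 and 5x_1 + 2x_2 = 112.
Solving simultaneously gives x_1 = 21/2, x_2 = 119/4.

x_1 = 21/2, x_2 = 119/4, maximum P = 7385/4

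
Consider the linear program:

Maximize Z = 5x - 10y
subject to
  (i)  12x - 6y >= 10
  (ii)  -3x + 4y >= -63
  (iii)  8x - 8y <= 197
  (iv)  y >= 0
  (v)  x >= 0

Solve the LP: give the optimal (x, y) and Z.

Corner points and Z = 5x - 10y:
  (5/6, 0) → Z = 25/6
  (71/2, 87/8) → Z = 275/4
  (21, 0) → Z = 105
The feasible region is unbounded (it extends along (1, 2), (1, 1)), but Z strictly decreases along every unbounded feasible direction, so there is no improving ray and the maximum is attained at a vertex.

x = 21, y = 0, maximum Z = 105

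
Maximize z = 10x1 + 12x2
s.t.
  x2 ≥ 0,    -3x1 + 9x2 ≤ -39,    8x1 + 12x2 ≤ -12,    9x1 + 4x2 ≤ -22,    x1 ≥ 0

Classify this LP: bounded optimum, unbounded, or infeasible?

The boundaries 9x1 + 4x2 = -22 and x1 = 0 meet at (0, -11/2), but that point violates x2 ≥ 0. Every candidate vertex is excluded by some other constraint, so the feasible region is empty.

infeasible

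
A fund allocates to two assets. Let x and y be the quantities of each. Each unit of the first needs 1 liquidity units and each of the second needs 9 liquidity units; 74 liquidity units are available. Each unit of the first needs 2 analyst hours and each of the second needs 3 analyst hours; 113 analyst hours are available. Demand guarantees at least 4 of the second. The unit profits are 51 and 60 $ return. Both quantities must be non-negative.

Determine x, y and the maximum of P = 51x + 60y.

Vertices and P = 51x + 60y:
  (0, 74/9) → P = 1480/3
  (0, 4) → P = 240
  (38, 4) → P = 2178

At the optimal vertex, x + 9y = 74 and y = 4.
Solving simultaneously gives x = 38, y = 4.

x = 38, y = 4, maximum P = 2178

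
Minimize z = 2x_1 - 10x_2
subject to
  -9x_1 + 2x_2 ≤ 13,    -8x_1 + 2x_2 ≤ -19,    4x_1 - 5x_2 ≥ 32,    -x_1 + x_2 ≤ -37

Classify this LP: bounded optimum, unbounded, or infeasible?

unbounded

From the feasible point (-32, -275/2), moving in the direction (5, 4) keeps every constraint satisfied while z decreases without bound.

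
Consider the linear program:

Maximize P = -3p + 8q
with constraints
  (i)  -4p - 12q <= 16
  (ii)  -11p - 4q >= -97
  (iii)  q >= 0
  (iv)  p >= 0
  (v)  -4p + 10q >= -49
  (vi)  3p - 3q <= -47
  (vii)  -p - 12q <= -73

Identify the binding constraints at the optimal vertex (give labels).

(ii) and (iv)

Vertices and P = -3p + 8q:
  (0, 97/4) → P = 194
  (103/45, 808/45) → P = 1231/9
  (0, 47/3) → P = 376/3

The maximum is at (0, 97/4). Substituting into each constraint, equality holds for (ii) and (iv); the remaining constraints have slack.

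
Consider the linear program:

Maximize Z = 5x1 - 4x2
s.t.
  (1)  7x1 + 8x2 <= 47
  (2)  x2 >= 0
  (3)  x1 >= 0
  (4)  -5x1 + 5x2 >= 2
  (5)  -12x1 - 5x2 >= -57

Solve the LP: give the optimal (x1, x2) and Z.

x1 = 73/25, x2 = 83/25, maximum Z = 33/25

Corner points and Z = 5x1 - 4x2:
  (0, 47/8) → Z = -47/2
  (73/25, 83/25) → Z = 33/25
  (0, 2/5) → Z = -8/5

The binding constraints are 7x1 + 8x2 = 47 and -5x1 + 5x2 = 2.
Solving simultaneously gives x1 = 73/25, x2 = 83/25.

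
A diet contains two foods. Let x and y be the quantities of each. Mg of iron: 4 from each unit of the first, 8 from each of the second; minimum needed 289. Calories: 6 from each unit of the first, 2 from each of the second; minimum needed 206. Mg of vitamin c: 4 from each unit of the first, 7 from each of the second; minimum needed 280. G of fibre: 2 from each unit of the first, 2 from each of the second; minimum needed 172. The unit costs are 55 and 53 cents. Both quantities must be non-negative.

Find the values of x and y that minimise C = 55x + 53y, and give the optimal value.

Corner points and C = 55x + 53y:
  (0, 103) → C = 5459
  (86, 0) → C = 4730
  (17/2, 155/2) → C = 4575
The feasible region is unbounded (it extends along (0, 1), (1, 0)), but C strictly increases along every unbounded feasible direction, so there is no improving ray and the minimum is attained at a vertex.

x = 17/2, y = 155/2, minimum C = 4575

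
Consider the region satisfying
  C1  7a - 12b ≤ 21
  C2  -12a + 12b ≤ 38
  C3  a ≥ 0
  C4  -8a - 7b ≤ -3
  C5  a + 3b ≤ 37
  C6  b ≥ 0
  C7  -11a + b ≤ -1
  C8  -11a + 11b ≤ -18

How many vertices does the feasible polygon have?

Pairwise boundary intersections that survive every other constraint:
  (169/11, 238/33)
  (3, 0)
  (461/44, 389/44)
  (18/11, 0)

4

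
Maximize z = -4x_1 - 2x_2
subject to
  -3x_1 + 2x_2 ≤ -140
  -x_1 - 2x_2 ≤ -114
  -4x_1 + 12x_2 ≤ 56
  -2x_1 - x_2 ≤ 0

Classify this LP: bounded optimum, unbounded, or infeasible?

bounded optimum

Feasible corners and z = -4x_1 - 2x_2:
  (127/2, 101/4) → z = -609/2
  (64, 26) → z = -308
The feasible region has finitely many vertices and no improving ray; the maximum is -609/2 at (127/2, 101/4).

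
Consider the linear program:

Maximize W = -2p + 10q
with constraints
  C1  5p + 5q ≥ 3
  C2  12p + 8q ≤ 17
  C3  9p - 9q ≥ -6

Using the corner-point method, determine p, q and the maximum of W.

Feasible corners and W = -2p + 10q:
  (61/20, -49/20) → W = -153/5
  (-1/30, 19/30) → W = 32/5
  (7/12, 5/4) → W = 34/3

The binding constraints are 12p + 8q = 17 and 9p - 9q = -6.
Solving simultaneously gives p = 7/12, q = 5/4.

p = 7/12, q = 5/4, maximum W = 34/3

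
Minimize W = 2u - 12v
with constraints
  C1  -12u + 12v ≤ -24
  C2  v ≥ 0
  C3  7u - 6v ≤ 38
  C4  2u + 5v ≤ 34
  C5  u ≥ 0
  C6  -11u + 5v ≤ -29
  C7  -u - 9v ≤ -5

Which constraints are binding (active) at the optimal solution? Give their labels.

C1 and C4

Corner points and W = 2u - 12v:
  (44/7, 30/7) → W = -272/7
  (19/6, 7/6) → W = -23/3
  (38/7, 0) → W = 76/7
  (5, 0) → W = 10
  (394/47, 162/47) → W = -1156/47
  (11/4, 1/4) → W = 5/2

The minimum is at (44/7, 30/7). Substituting into each constraint, equality holds for C1 and C4; the remaining constraints have slack.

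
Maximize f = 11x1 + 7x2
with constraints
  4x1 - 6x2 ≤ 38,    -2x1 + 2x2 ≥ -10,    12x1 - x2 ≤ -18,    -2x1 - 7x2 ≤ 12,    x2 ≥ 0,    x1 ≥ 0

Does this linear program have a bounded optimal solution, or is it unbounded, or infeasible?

From the feasible point (0, 18), moving in the direction (1, 12) keeps every constraint satisfied while f increases without bound.

unbounded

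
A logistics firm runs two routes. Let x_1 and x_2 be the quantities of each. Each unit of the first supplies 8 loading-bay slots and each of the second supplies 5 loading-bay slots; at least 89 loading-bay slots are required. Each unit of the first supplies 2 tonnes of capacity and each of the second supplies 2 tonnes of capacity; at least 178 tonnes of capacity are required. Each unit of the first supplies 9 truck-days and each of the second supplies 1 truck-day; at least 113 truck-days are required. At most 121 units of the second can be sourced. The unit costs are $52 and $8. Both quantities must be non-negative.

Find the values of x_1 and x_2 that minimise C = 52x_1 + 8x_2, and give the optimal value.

x_1 = 3, x_2 = 86, minimum C = 844

Vertices and C = 52x_1 + 8x_2:
  (0, 113) → C = 904
  (0, 121) → C = 968
  (89, 0) → C = 4628
  (3, 86) → C = 844
The feasible region is unbounded (it extends along (1, 0)), but C strictly increases along every unbounded feasible direction, so there is no improving ray and the minimum is attained at a vertex.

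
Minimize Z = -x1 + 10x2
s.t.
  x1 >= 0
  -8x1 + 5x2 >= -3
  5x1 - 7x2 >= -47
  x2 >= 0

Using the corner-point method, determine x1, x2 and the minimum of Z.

x1 = 3/8, x2 = 0, minimum Z = -3/8

Vertices and Z = -x1 + 10x2:
  (0, 47/7) → Z = 470/7
  (0, 0) → Z = 0
  (256/31, 391/31) → Z = 3654/31
  (3/8, 0) → Z = -3/8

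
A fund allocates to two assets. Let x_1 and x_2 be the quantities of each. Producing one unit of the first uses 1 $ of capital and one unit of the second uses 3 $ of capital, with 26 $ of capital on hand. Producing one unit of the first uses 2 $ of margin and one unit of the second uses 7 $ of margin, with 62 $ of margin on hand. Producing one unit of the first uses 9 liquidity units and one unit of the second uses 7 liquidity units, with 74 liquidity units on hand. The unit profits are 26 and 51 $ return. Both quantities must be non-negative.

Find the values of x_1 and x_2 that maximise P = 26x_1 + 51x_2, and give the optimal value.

x_1 = 2, x_2 = 8, maximum P = 460

Extreme points and P = 26x_1 + 51x_2:
  (0, 0) → P = 0
  (0, 26/3) → P = 442
  (74/9, 0) → P = 1924/9
  (2, 8) → P = 460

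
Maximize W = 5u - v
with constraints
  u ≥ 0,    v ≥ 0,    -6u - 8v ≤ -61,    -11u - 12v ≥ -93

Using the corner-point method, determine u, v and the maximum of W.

u = 3/4, v = 113/16, maximum W = -53/16

Feasible corners and W = 5u - v:
  (0, 61/8) → W = -61/8
  (0, 31/4) → W = -31/4
  (3/4, 113/16) → W = -53/16

The binding constraints are -6u - 8v = -61 and -11u - 12v = -93.
Solving simultaneously gives u = 3/4, v = 113/16.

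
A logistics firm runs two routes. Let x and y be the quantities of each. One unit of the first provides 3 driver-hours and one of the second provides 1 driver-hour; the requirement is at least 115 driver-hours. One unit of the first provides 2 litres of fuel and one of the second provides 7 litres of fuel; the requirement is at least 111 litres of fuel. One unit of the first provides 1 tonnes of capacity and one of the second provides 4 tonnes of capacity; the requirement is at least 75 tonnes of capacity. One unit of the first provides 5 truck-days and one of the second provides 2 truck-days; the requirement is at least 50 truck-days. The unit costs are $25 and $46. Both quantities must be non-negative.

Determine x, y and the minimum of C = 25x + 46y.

x = 35, y = 10, minimum C = 1335

Feasible corners and C = 25x + 46y:
  (0, 115) → C = 5290
  (75, 0) → C = 1875
  (35, 10) → C = 1335
The feasible region is unbounded (it extends along (0, 1), (1, 0)), but C strictly increases along every unbounded feasible direction, so there is no improving ray and the minimum is attained at a vertex.

The optimum lies where 3x + y = 115 and x + 4y = 75.
Solving simultaneously gives x = 35, y = 10.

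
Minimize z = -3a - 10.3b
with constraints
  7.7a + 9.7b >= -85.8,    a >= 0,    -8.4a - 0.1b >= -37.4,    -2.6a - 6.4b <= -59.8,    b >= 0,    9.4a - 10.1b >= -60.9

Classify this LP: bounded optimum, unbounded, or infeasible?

bounded optimum

Extreme points and z = -3a - 10.3b:
  (11669/2675, 20254/2675) → z = -1218116/13375
  (37165/8578, 43156/4289) → z = -5002543/42890
  (10711/4321, 36023/4321) → z = -4031699/43210
The feasible region has finitely many vertices and no improving ray; the minimum is -5002543/42890 at (37165/8578, 43156/4289).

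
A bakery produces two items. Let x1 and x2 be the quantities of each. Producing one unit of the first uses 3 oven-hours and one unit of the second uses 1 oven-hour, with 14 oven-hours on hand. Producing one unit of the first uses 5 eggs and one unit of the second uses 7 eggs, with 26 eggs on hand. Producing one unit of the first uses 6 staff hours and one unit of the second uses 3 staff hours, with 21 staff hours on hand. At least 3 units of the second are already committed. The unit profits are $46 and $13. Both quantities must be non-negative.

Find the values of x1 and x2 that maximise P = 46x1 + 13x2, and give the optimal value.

Extreme points and P = 46x1 + 13x2:
  (0, 26/7) → P = 338/7
  (0, 3) → P = 39
  (1, 3) → P = 85

x1 = 1, x2 = 3, maximum P = 85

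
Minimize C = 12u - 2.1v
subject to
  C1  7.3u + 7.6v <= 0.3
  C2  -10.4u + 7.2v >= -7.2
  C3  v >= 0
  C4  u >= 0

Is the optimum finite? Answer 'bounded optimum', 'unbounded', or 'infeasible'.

Vertices and C = 12u - 2.1v:
  (3/73, 0) → C = 36/73
  (0, 3/76) → C = -63/760
  (0, 0) → C = 0
The feasible region has finitely many vertices and no improving ray; the minimum is -63/760 at (0, 3/76).

bounded optimum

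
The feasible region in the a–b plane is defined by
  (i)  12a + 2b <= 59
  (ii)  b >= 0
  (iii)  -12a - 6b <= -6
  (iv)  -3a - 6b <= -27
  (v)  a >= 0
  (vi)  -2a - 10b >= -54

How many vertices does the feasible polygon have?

4

Pairwise boundary intersections that survive every other constraint:
  (50/11, 49/22)
  (241/58, 265/58)
  (0, 9/2)
  (0, 27/5)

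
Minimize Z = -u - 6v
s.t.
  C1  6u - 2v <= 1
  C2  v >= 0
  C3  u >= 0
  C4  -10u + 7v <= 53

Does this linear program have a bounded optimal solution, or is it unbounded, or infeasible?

Extreme points and Z = -u - 6v:
  (1/6, 0) → Z = -1/6
  (113/22, 164/11) → Z = -2081/22
  (0, 0) → Z = 0
  (0, 53/7) → Z = -318/7
The feasible region has finitely many vertices and no improving ray; the minimum is -2081/22 at (113/22, 164/11).

bounded optimum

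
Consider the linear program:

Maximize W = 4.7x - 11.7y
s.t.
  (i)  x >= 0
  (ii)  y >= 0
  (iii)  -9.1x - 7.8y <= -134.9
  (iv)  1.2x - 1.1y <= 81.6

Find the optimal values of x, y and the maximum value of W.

Corner points and W = 4.7x - 11.7y:
  (0, 1349/78) → W = -4047/20
  (1349/91, 0) → W = 63403/910
  (68, 0) → W = 1598/5
The feasible region is unbounded (it extends along (0, 1), (11, 12)), but W strictly decreases along every unbounded feasible direction, so there is no improving ray and the maximum is attained at a vertex.

The binding constraints are y = 0 and 1.2x - 1.1y = 81.6.
Solving simultaneously gives x = 68, y = 0.

x = 68, y = 0, maximum W = 319.6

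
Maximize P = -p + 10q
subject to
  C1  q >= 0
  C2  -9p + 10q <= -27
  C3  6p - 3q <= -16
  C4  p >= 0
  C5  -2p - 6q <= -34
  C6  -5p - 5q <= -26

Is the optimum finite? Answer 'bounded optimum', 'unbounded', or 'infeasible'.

The boundaries q = 0 and -2p - 6q = -34 meet at (17, 0), but that point violates 6p - 3q ≤ -16. Every candidate vertex is excluded by some other constraint, so the feasible region is empty.

infeasible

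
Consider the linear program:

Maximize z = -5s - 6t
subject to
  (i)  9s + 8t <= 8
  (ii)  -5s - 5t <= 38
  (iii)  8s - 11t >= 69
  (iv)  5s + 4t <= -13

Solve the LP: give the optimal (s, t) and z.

Vertices and z = -5s - 6t:
  (-73/95, -649/95) → z = 4259/95
  (87/5, -25) → z = 63
  (133/87, -449/87) → z = 2029/87

The optimum lies where -5s - 5t = 38 and 5s + 4t = -13.
Solving simultaneously gives s = 87/5, t = -25.

s = 87/5, t = -25, maximum z = 63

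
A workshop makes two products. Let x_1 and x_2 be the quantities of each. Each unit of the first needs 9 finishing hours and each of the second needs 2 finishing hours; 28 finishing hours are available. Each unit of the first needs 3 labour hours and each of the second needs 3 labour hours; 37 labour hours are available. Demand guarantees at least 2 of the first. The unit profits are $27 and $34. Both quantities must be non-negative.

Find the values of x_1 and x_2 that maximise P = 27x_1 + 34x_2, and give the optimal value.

x_1 = 2, x_2 = 5, maximum P = 224

Feasible corners and P = 27x_1 + 34x_2:
  (28/9, 0) → P = 84
  (2, 0) → P = 54
  (2, 5) → P = 224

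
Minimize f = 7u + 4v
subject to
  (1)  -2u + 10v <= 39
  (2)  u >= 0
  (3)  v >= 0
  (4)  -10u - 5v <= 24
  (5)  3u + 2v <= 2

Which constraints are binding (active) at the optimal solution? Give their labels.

(2) and (3)

Extreme points and f = 7u + 4v:
  (0, 0) → f = 0
  (0, 1) → f = 4
  (2/3, 0) → f = 14/3

The minimum is at (0, 0). Substituting into each constraint, equality holds for (2) and (3); the remaining constraints have slack.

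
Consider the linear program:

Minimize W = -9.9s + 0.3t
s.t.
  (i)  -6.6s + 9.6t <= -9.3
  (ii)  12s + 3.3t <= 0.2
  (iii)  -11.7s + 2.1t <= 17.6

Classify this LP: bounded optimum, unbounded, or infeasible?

From the feasible point (1087/4566, -1838/2283), moving in the direction (3.3, -12) keeps every constraint satisfied while W decreases without bound.

unbounded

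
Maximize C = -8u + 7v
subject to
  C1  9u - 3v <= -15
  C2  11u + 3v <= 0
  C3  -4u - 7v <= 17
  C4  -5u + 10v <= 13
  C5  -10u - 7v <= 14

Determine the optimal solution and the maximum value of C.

u = -77/45, v = 4/9, maximum C = 84/5

Extreme points and C = -8u + 7v:
  (-37/25, 14/25) → C = 394/25
  (-49/31, 8/31) → C = 448/31
  (-77/45, 4/9) → C = 84/5

At the optimal vertex, -5u + 10v = 13 and -10u - 7v = 14.
Solving simultaneously gives u = -77/45, v = 4/9.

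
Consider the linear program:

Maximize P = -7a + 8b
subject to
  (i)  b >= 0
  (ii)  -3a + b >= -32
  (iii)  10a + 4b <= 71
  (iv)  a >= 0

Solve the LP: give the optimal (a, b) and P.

Feasible corners and P = -7a + 8b:
  (71/10, 0) → P = -497/10
  (0, 0) → P = 0
  (0, 71/4) → P = 142

a = 0, b = 71/4, maximum P = 142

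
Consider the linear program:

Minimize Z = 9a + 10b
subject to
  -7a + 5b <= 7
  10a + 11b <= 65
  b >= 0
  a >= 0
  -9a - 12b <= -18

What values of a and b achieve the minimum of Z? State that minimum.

a = 2/43, b = 63/43, minimum Z = 648/43

Extreme points and Z = 9a + 10b:
  (248/127, 525/127) → Z = 7482/127
  (2/43, 63/43) → Z = 648/43
  (13/2, 0) → Z = 117/2
  (2, 0) → Z = 18

The binding constraints are -7a + 5b = 7 and -9a - 12b = -18.
Solving simultaneously gives a = 2/43, b = 63/43.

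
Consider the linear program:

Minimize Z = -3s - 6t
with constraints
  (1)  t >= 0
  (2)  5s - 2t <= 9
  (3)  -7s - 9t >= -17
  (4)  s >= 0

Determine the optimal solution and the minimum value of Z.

s = 0, t = 17/9, minimum Z = -34/3

Vertices and Z = -3s - 6t:
  (9/5, 0) → Z = -27/5
  (0, 0) → Z = 0
  (115/59, 22/59) → Z = -477/59
  (0, 17/9) → Z = -34/3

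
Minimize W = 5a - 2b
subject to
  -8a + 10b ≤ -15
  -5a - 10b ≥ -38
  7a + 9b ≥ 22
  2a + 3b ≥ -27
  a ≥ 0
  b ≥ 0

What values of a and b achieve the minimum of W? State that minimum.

a = 5/2, b = 1/2, minimum W = 23/2

Extreme points and W = 5a - 2b:
  (53/13, 229/130) → W = 1096/65
  (5/2, 1/2) → W = 23/2
  (38/5, 0) → W = 38
  (22/7, 0) → W = 110/7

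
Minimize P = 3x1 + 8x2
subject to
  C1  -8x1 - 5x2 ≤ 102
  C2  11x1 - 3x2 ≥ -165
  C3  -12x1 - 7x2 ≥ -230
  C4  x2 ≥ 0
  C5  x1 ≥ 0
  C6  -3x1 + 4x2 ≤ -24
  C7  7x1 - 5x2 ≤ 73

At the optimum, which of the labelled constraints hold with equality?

Corner points and P = 3x1 + 8x2:
  (8, 0) → P = 24
  (73/7, 0) → P = 219/7
  (172/13, 51/13) → P = 924/13

The minimum is at (8, 0). Substituting into each constraint, equality holds for C4 and C6; the remaining constraints have slack.

C4 and C6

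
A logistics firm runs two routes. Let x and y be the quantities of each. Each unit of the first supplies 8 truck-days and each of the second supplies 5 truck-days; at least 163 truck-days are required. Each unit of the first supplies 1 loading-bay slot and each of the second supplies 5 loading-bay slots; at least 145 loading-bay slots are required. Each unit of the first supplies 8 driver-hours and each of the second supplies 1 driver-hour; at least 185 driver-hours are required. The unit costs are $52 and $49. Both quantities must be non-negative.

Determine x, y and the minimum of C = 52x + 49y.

Extreme points and C = 52x + 49y:
  (0, 185) → C = 9065
  (145, 0) → C = 7540
  (20, 25) → C = 2265
The feasible region is unbounded (it extends along (0, 1), (1, 0)), but C strictly increases along every unbounded feasible direction, so there is no improving ray and the minimum is attained at a vertex.

The binding constraints are x + 5y = 145 and 8x + y = 185.
Solving simultaneously gives x = 20, y = 25.

x = 20, y = 25, minimum C = 2265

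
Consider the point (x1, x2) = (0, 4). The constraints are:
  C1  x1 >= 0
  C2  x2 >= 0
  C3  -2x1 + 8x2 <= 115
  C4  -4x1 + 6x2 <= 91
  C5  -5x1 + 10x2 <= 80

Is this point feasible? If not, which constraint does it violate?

feasible

C1: 0 ≥ 0 ✓
C2: 4 ≥ 0 ✓
C3: 32 ≤ 115 ✓
C4: 24 ≤ 91 ✓
C5: 40 ≤ 80 ✓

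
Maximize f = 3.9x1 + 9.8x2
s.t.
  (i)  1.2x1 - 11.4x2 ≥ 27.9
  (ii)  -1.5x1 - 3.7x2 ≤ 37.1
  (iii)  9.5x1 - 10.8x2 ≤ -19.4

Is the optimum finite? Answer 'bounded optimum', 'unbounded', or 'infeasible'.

Corner points and f = 3.9x1 + 9.8x2:
  (-10657/718, -2879/718) → f = -139553/1436
  (-1244/227, -1373/454) → f = -115793/2270
  (-47246/5135, -6467/1027) → f = -2505712/25675
The feasible region has finitely many vertices and no improving ray; the maximum is -115793/2270 at (-1244/227, -1373/454).

bounded optimum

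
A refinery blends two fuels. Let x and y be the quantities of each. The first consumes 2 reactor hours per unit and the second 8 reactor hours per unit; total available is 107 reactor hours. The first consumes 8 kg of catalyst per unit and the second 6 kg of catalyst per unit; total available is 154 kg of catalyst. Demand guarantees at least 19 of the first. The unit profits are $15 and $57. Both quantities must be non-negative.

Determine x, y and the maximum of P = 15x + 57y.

Vertices and P = 15x + 57y:
  (77/4, 0) → P = 1155/4
  (19, 0) → P = 285
  (19, 1/3) → P = 304

The optimum lies where 8x + 6y = 154 and x = 19.
Solving simultaneously gives x = 19, y = 1/3.

x = 19, y = 1/3, maximum P = 304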